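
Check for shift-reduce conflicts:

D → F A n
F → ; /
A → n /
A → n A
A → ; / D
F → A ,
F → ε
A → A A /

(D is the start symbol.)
Augment with D' → D and build the canonical LR(0) collection (I0 = CLOSURE({[D' → . D]}), then GOTO on every symbol after a dot until no new states appear). It has 17 states:
  I0: { [A → . ; / D], [A → . A A /], [A → . n /], [A → . n A], [D → . F A n], [D' → . D], [F → . ; /], [F → . A ,], [F → .] }  — shift, reduce
  I1: { [A → ; . / D], [F → ; . /] }  — shift
  I2: { [A → . ; / D], [A → . A A /], [A → . n /], [A → . n A], [A → A . A /], [F → A . ,] }  — shift
  I3: { [D' → D .] }  — accept
  I4: { [A → . ; / D], [A → . A A /], [A → . n /], [A → . n A], [D → F . A n] }  — shift
  I5: { [A → . ; / D], [A → . A A /], [A → . n /], [A → . n A], [A → n . /], [A → n . A] }  — shift
  I6: { [A → n / .] }  — reduce
  I7: { [A → ; . / D] }  — shift
  I8: { [A → . ; / D], [A → . A A /], [A → . n /], [A → . n A], [A → A . A /], [A → n A .] }  — shift, reduce
  I9: { [A → . ; / D], [A → . A A /], [A → . n /], [A → . n A], [A → A . A /], [A → A A . /] }  — shift
  I10: { [A → A A / .] }  — reduce
  I11: { [A → . ; / D], [A → . A A /], [A → . n /], [A → . n A], [A → ; / . D], [D → . F A n], [F → . ; /], [F → . A ,], [F → .] }  — shift, reduce
  I12: { [A → ; / D .] }  — reduce
  I13: { [A → . ; / D], [A → . A A /], [A → . n /], [A → . n A], [A → A . A /], [D → F A . n] }  — shift
  I14: { [A → . ; / D], [A → . A A /], [A → . n /], [A → . n A], [A → n . /], [A → n . A], [D → F A n .] }  — shift, reduce
  I15: { [F → A , .] }  — reduce
  I16: { [A → . ; / D], [A → . A A /], [A → . n /], [A → . n A], [A → ; / . D], [D → . F A n], [F → . ; /], [F → . A ,], [F → .], [F → ; / .] }  — shift, 2 reduces

I0 contains reduce item [F → .] and shift items [A → . ; / D], [A → . n /], [A → . n A], [F → . ; /] — shift-reduce conflict.
I8 contains reduce item [A → n A .] and shift items [A → . ; / D], [A → . n /], [A → . n A] — shift-reduce conflict.
I11 contains reduce item [F → .] and shift items [A → . ; / D], [A → . n /], [A → . n A], [F → . ; /] — shift-reduce conflict.
I14 contains reduce item [D → F A n .] and shift items [A → . ; / D], [A → . n /], [A → n . /], [A → . n A] — shift-reduce conflict.
I16 contains reduce items [F → .], [F → ; / .] and shift items [A → . ; / D], [A → . n /], [A → . n A], [F → . ; /] — shift-reduce conflict.

Answer: Yes — I0: [F → .] vs [A → . ; / D]; I8: [A → n A .] vs [A → . ; / D]; I11: [F → .] vs [A → . ; / D]; I14: [D → F A n .] vs [A → . ; / D]; I16: [F → .] vs [A → . ; / D]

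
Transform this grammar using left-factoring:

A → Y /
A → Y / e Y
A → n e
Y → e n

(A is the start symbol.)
Left-factoring transforms A → αβ₁ | αβ₂ into A → αA' and A' → β₁ | β₂
(α is the longest common prefix among the alternatives). Repeat until
no nonterminal has two alternatives with a common prefix.

Round 1: A has alternatives sharing prefix 'Y /'. Introduce A': A → Y / A'
  Add: A' → ε
  Add: A' → e Y

No remaining common prefixes — done.

Resulting grammar:
A → Y / A'
A' → ε
A' → e Y
A → n e
Y → e n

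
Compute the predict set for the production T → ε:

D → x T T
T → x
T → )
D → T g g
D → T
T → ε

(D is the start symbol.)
{ $, ')', 'g', 'x' }

PREDICT(T → ε) = (FIRST(RHS) \ {ε}) ∪ (FOLLOW(T) if ε ∈ FIRST(RHS), i.e. RHS ⇒* ε)
The right-hand side is ε (FIRST(ε) = { ε }), so the predict set is FOLLOW(T) = { $, ')', 'g', 'x' }
PREDICT(T → ε) = { $, ')', 'g', 'x' }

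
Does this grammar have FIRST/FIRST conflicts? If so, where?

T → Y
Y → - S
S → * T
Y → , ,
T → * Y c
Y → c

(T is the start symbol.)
No FIRST/FIRST conflicts.

FIRST sets of the non-terminals at (or reachable through a nullable prefix from) the front of some alternative:
  FIRST(Y) = { ',', '-', 'c' }

Productions for T:
  T → Y: FIRST = { ',', '-', 'c' }
  T → * Y c: FIRST = { '*' }
Productions for Y:
  Y → - S: FIRST = { '-' }
  Y → , ,: FIRST = { ',' }
  Y → c: FIRST = { 'c' }
S has only one production, so no FIRST/FIRST conflict is possible there.

All alternatives of each non-terminal have pairwise disjoint FIRST sets.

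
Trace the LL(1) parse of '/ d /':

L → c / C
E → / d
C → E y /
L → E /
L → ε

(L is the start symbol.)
LL(1) parsing maintains a stack (initially the start symbol over $) and the input. At each step: if the stack top is a terminal, match it against the current input token; if it is a non-terminal N, replace it with the RHS of M[N, lookahead] (the unique production whose predict set contains the lookahead).

Stack is shown with the top on the left.

Stack    Input    Action
------------------------
L $      / d / $  output L → E /
E / $    / d / $  output E → / d
/ d / $  / d / $  match '/'
d / $    d / $    match 'd'
/ $      / $      match '/'
$        $        accept

The string is accepted.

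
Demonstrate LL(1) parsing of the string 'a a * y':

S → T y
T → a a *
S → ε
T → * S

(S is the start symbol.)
LL(1) parsing maintains a stack (initially the start symbol over $) and the input. At each step: if the stack top is a terminal, match it against the current input token; if it is a non-terminal N, replace it with the RHS of M[N, lookahead] (the unique production whose predict set contains the lookahead).

Stack is shown with the top on the left.

Stack      Input      Action
----------------------------
S $        a a * y $  output S → T y
T y $      a a * y $  output T → a a *
a a * y $  a a * y $  match 'a'
a * y $    a * y $    match 'a'
* y $      * y $      match '*'
y $        y $        match 'y'
$          $          accept

The string is accepted.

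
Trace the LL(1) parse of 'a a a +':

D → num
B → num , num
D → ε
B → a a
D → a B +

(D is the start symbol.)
LL(1) parsing maintains a stack (initially the start symbol over $) and the input. At each step: if the stack top is a terminal, match it against the current input token; if it is a non-terminal N, replace it with the RHS of M[N, lookahead] (the unique production whose predict set contains the lookahead).

Stack is shown with the top on the left.

Stack    Input      Action
--------------------------
D $      a a a + $  output D → a B +
a B + $  a a a + $  match 'a'
B + $    a a + $    output B → a a
a a + $  a a + $    match 'a'
a + $    a + $      match 'a'
+ $      + $        match '+'
$        $          accept

The string is accepted.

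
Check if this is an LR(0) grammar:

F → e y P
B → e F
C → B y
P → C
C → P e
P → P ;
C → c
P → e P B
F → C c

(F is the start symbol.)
Augment with F' → F and build the canonical LR(0) collection (I0 = CLOSURE({[F' → . F]}), then GOTO on every symbol after a dot until no new states appear). It has 19 states:
  I0: { [B → . e F], [C → . B y], [C → . P e], [C → . c], [F → . C c], [F → . e y P], [F' → . F], [P → . C], [P → . P ;], [P → . e P B] }  — shift
  I1: { [C → B . y] }  — shift
  I2: { [F → C . c], [P → C .] }  — shift, reduce
  I3: { [F' → F .] }  — accept
  I4: { [C → P . e], [P → P . ;] }  — shift
  I5: { [C → c .] }  — reduce
  I6: { [B → . e F], [B → e . F], [C → . B y], [C → . P e], [C → . c], [F → . C c], [F → . e y P], [F → e . y P], [P → . C], [P → . P ;], [P → . e P B], [P → e . P B] }  — shift
  I7: { [B → e F .] }  — reduce
  I8: { [B → . e F], [C → P . e], [P → P . ;], [P → e P . B] }  — shift
  I9: { [B → . e F], [C → . B y], [C → . P e], [C → . c], [F → e y . P], [P → . C], [P → . P ;], [P → . e P B] }  — shift
  I10: { [P → C .] }  — reduce
  I11: { [C → P . e], [F → e y P .], [P → P . ;] }  — shift, reduce
  I12: { [B → . e F], [B → e . F], [C → . B y], [C → . P e], [C → . c], [F → . C c], [F → . e y P], [P → . C], [P → . P ;], [P → . e P B], [P → e . P B] }  — shift
  I13: { [P → P ; .] }  — reduce
  I14: { [C → P e .] }  — reduce
  I15: { [P → e P B .] }  — reduce
  I16: { [B → . e F], [B → e . F], [C → . B y], [C → . P e], [C → . c], [C → P e .], [F → . C c], [F → . e y P], [P → . C], [P → . P ;], [P → . e P B] }  — shift, reduce
  I17: { [F → C c .] }  — reduce
  I18: { [C → B y .] }  — reduce

Conflict in state I2:
  Shift-reduce conflict between [P → C .] and [F → C . c]
So the grammar is NOT LR(0).

Answer: No. Shift-reduce conflict between [P → C .] and [F → C . c]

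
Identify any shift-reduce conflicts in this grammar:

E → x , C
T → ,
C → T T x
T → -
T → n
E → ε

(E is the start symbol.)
A shift-reduce conflict occurs when an LR(0) state has both:
  - a complete (reduce) item [A → α .] (dot at the end), and
  - a shift item [B → β . c γ] (dot before a terminal).

Augment with E' → E and build the canonical LR(0) collection (I0 = CLOSURE({[E' → . E]}), then GOTO on every symbol after a dot until no new states appear). It has 11 states:
  I0: { [E → . x , C], [E → .], [E' → . E] }  — shift, reduce
  I1: { [E' → E .] }  — accept
  I2: { [E → x . , C] }  — shift
  I3: { [C → . T T x], [E → x , . C], [T → . ,], [T → . -], [T → . n] }  — shift
  I4: { [T → , .] }  — reduce
  I5: { [T → - .] }  — reduce
  I6: { [E → x , C .] }  — reduce
  I7: { [C → T . T x], [T → . ,], [T → . -], [T → . n] }  — shift
  I8: { [T → n .] }  — reduce
  I9: { [C → T T . x] }  — shift
  I10: { [C → T T x .] }  — reduce

I0 contains reduce item [E → .] and shift item [E → . x , C] — shift-reduce conflict.

Answer: Yes — I0: [E → .] vs [E → . x , C]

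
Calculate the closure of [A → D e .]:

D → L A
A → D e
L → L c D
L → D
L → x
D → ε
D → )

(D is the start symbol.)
To compute CLOSURE, for each item [A → α.Bβ] where B is a non-terminal, add [B → .γ] for all productions B → γ; repeat for the newly added items until nothing changes.

Start with: [A → D e .]
The dot is at the end, so nothing is added.

CLOSURE = { [A → D e .] }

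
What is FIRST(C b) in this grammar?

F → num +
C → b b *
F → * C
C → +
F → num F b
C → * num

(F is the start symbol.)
FIRST sets of the non-terminals involved (from the grammar, by fixed-point iteration):
  FIRST(C) = { '*', '+', 'b' }

To compute FIRST(C b), process the symbols left to right:
Symbol C is a non-terminal. Add FIRST(C) \ {ε} = { '*', '+', 'b' }
C is not nullable (ε ∉ FIRST(C)), so stop here.
FIRST(C b) = { '*', '+', 'b' }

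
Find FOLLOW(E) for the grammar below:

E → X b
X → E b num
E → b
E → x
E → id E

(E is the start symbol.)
E is the start symbol, so $ ∈ FOLLOW(E).
In X → E b num: E is followed by b num, add FIRST(b num) \ {ε} = { 'b' }
In E → id E: E is at the end; this adds FOLLOW(E) to itself — nothing new

Taking the union: FOLLOW(E) = { $, 'b' }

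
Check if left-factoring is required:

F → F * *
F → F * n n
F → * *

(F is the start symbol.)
Yes, F has productions with common prefix 'F *'

Left-factoring is needed when two productions for the same non-terminal
share a common prefix on the right-hand side.

Productions for F:
  F → F * *
  F → F * n n
  F → * *

Found common prefix 'F *' in productions for F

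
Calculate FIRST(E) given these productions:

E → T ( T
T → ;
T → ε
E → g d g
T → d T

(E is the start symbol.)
{ '(', ';', 'd', 'g' }

To compute FIRST(E), examine every production with E on the left-hand side, reading each right-hand side left to right until a non-nullable symbol is reached.

FIRST sets of the other non-terminals involved (by the same procedure, iterated to a fixed point):
  FIRST(T) = { ';', 'd', ε }

From E → T ( T:
  - T is a non-terminal: add FIRST(T) \ {ε} = { ';', 'd' }
    T is nullable, so continue to the next symbol
  - '(' is a terminal: add '(' and stop
From E → g d g:
  - g is a terminal: add 'g' and stop

Collecting: FIRST(E) = { '(', ';', 'd', 'g' }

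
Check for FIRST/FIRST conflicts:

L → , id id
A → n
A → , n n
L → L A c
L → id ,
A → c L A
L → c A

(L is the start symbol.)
Yes. L → ',' id id / L → L A c on { ',' }; L → L A c / L → id ',' on { 'id' }; L → L A c / L → c A on { 'c' }

A FIRST/FIRST conflict occurs when two productions N → α and N → β for the same non-terminal have FIRST(α) ∩ FIRST(β) ≠ ∅ (with ε ∈ FIRST of a nullable right-hand side, so two nullable alternatives also conflict).

FIRST sets of the non-terminals at (or reachable through a nullable prefix from) the front of some alternative:
  FIRST(L) = { ',', 'c', 'id' }

Productions for L:
  L → , id id: FIRST = { ',' }
  L → L A c: FIRST = { ',', 'c', 'id' }
  L → id ,: FIRST = { 'id' }
  L → c A: FIRST = { 'c' }
Productions for A:
  A → n: FIRST = { 'n' }
  A → , n n: FIRST = { ',' }
  A → c L A: FIRST = { 'c' }

Conflict for L: L → , id id and L → L A c
  Overlap: { ',' }
Conflict for L: L → L A c and L → id ,
  Overlap: { 'id' }
Conflict for L: L → L A c and L → c A
  Overlap: { 'c' }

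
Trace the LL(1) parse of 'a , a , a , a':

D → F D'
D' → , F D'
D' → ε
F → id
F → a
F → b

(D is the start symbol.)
Stack is shown with the top on the left.

Stack     Input            Action
---------------------------------
D $       a , a , a , a $  output D → F D'
F D' $    a , a , a , a $  output F → a
a D' $    a , a , a , a $  match 'a'
D' $      , a , a , a $    output D' → , F D'
, F D' $  , a , a , a $    match ','
F D' $    a , a , a $      output F → a
a D' $    a , a , a $      match 'a'
D' $      , a , a $        output D' → , F D'
, F D' $  , a , a $        match ','
F D' $    a , a $          output F → a
a D' $    a , a $          match 'a'
D' $      , a $            output D' → , F D'
, F D' $  , a $            match ','
F D' $    a $              output F → a
a D' $    a $              match 'a'
D' $      $                output D' → ε
$         $                accept

The string is accepted.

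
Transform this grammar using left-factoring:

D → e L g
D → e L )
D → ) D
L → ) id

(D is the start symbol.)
Left-factoring transforms A → αβ₁ | αβ₂ into A → αA' and A' → β₁ | β₂
(α is the longest common prefix among the alternatives). Repeat until
no nonterminal has two alternatives with a common prefix.

Round 1: D has alternatives sharing prefix 'e L'. Introduce D': D → e L D'
  Add: D' → g
  Add: D' → )

No remaining common prefixes — done.

Resulting grammar:
D → e L D'
D' → g
D' → )
D → ) D
L → ) id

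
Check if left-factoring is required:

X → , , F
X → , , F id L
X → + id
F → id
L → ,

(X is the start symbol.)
Left-factoring is needed when two productions for the same non-terminal
share a common prefix on the right-hand side.

Productions for X:
  X → , , F
  X → , , F id L
  X → + id

Found common prefix ', , F' in productions for X

Answer: Yes, X has productions with common prefix ', , F'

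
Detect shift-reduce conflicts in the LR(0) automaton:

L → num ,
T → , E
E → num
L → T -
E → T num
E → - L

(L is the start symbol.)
No shift-reduce conflicts

A shift-reduce conflict occurs when an LR(0) state has both:
  - a complete (reduce) item [A → α .] (dot at the end), and
  - a shift item [B → β . c γ] (dot before a terminal).

Augment with L' → L and build the canonical LR(0) collection (I0 = CLOSURE({[L' → . L]}), then GOTO on every symbol after a dot until no new states appear). It has 13 states:
  I0: { [L → . T -], [L → . num ,], [L' → . L], [T → . , E] }  — shift
  I1: { [E → . - L], [E → . T num], [E → . num], [T → , . E], [T → . , E] }  — shift
  I2: { [L' → L .] }  — accept
  I3: { [L → T . -] }  — shift
  I4: { [L → num . ,] }  — shift
  I5: { [L → num , .] }  — reduce
  I6: { [L → T - .] }  — reduce
  I7: { [E → - . L], [L → . T -], [L → . num ,], [T → . , E] }  — shift
  I8: { [T → , E .] }  — reduce
  I9: { [E → T . num] }  — shift
  I10: { [E → num .] }  — reduce
  I11: { [E → T num .] }  — reduce
  I12: { [E → - L .] }  — reduce

No state contains both a complete item and a shift item.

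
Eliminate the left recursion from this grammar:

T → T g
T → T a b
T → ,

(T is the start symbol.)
T is directly left-recursive. The standard transformation for
  A → A α₁ | ... | A α_m | β₁ | ... | β_n
is
  A  → β₁ A' | ... | β_n A'
  A' → α₁ A' | ... | α_m A' | ε

T → , becomes T → , T'
T → T g becomes T' → g T'
T → T a b becomes T' → a b T'
Add T' → ε

Resulting grammar:
T → , T'
T' → g T'
T' → a b T'
T' → ε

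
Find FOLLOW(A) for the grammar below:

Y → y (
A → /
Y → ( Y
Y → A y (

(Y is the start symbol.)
To compute FOLLOW(A), find every occurrence of A on a right-hand side N → α A β: add FIRST(β) \ {ε}, and if β is empty or nullable also add FOLLOW(N). Iterate to a fixed point.

In Y → A y (: A is followed by y '(', add FIRST(y '(') \ {ε} = { 'y' }

Taking the union: FOLLOW(A) = { 'y' }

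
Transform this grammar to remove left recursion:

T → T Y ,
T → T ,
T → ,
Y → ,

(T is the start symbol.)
T is directly left-recursive. The standard transformation for
  A → A α₁ | ... | A α_m | β₁ | ... | β_n
is
  A  → β₁ A' | ... | β_n A'
  A' → α₁ A' | ... | α_m A' | ε

T → , becomes T → , T'
T → T Y , becomes T' → Y , T'
T → T , becomes T' → , T'
Add T' → ε

Productions for other non-terminals are unchanged:
  Y → ,

Resulting grammar:
T → , T'
T' → Y , T'
T' → , T'
T' → ε
Y → ,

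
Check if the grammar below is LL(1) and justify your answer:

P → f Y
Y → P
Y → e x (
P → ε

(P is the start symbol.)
Relevant sets:
  FIRST(P) = { 'f', ε }
  FOLLOW(P) = { $ }
  FOLLOW(Y) = { $ }

For P:
  PREDICT(P → f Y) = { 'f' }
  PREDICT(P → ε) = { $ }
For Y:
  PREDICT(Y → P) = { $, 'f' }
  PREDICT(Y → e x '(') = { 'e' }

All predict sets are disjoint. The grammar IS LL(1).

Answer: Yes, the grammar is LL(1).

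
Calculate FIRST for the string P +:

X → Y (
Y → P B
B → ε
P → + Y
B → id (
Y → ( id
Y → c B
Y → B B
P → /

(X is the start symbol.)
FIRST sets of the non-terminals involved (from the grammar, by fixed-point iteration):
  FIRST(P) = { '+', '/' }

To compute FIRST(P +), process the symbols left to right:
Symbol P is a non-terminal. Add FIRST(P) \ {ε} = { '+', '/' }
P is not nullable (ε ∉ FIRST(P)), so stop here.
FIRST(P +) = { '+', '/' }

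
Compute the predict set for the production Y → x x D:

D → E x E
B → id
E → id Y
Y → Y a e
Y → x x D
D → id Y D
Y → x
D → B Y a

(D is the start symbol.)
{ 'x' }

PREDICT(Y → x x D) = (FIRST(RHS) \ {ε}) ∪ (FOLLOW(Y) if ε ∈ FIRST(RHS), i.e. RHS ⇒* ε)
FIRST(x x D) = { 'x' }
ε ∉ FIRST(x x D), so FOLLOW(Y) is not added.
PREDICT(Y → x x D) = { 'x' }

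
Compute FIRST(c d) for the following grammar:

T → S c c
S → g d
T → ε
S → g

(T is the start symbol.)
To compute FIRST(c d), process the symbols left to right:
Symbol c is a terminal. Add 'c' and stop.
FIRST(c d) = { 'c' }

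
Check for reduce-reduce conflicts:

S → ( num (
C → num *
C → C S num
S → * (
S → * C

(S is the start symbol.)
No reduce-reduce conflicts

A reduce-reduce conflict occurs when an LR(0) state has two complete items [A → α .] and [B → β .] — both call for a reduction, and with no lookahead the parser cannot choose between them.

Augment with S' → S and build the canonical LR(0) collection (I0 = CLOSURE({[S' → . S]}), then GOTO on every symbol after a dot until no new states appear). It has 12 states:
  I0: { [S → . ( num (], [S → . * (], [S → . * C], [S' → . S] }  — shift
  I1: { [S → ( . num (] }  — shift
  I2: { [C → . C S num], [C → . num *], [S → * . (], [S → * . C] }  — shift
  I3: { [S' → S .] }  — accept
  I4: { [S → * ( .] }  — reduce
  I5: { [C → C . S num], [S → * C .], [S → . ( num (], [S → . * (], [S → . * C] }  — shift, reduce
  I6: { [C → num . *] }  — shift
  I7: { [C → num * .] }  — reduce
  I8: { [C → C S . num] }  — shift
  I9: { [C → C S num .] }  — reduce
  I10: { [S → ( num . (] }  — shift
  I11: { [S → ( num ( .] }  — reduce

No state contains more than one complete item.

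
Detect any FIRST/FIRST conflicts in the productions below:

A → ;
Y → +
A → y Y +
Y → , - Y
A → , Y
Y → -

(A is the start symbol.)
A FIRST/FIRST conflict occurs when two productions N → α and N → β for the same non-terminal have FIRST(α) ∩ FIRST(β) ≠ ∅ (with ε ∈ FIRST of a nullable right-hand side, so two nullable alternatives also conflict).

Productions for A:
  A → ;: FIRST = { ';' }
  A → y Y +: FIRST = { 'y' }
  A → , Y: FIRST = { ',' }
Productions for Y:
  Y → +: FIRST = { '+' }
  Y → , - Y: FIRST = { ',' }
  Y → -: FIRST = { '-' }

All alternatives of each non-terminal have pairwise disjoint FIRST sets.

Answer: No FIRST/FIRST conflicts.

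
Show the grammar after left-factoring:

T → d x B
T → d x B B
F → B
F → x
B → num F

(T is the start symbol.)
Left-factoring transforms A → αβ₁ | αβ₂ into A → αA' and A' → β₁ | β₂
(α is the longest common prefix among the alternatives). Repeat until
no nonterminal has two alternatives with a common prefix.

Round 1: T has alternatives sharing prefix 'd x B'. Introduce T': T → d x B T'
  Add: T' → ε
  Add: T' → B

No remaining common prefixes — done.

Resulting grammar:
T → d x B T'
T' → ε
T' → B
F → B
F → x
B → num F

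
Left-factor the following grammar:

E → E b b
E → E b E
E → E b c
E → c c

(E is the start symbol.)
E → E b E'
E' → b
E' → E
E' → c
E → c c

Left-factoring transforms A → αβ₁ | αβ₂ into A → αA' and A' → β₁ | β₂
(α is the longest common prefix among the alternatives). Repeat until
no nonterminal has two alternatives with a common prefix.

Round 1: E has alternatives sharing prefix 'E b'. Introduce E': E → E b E'
  Add: E' → b
  Add: E' → E
  Add: E' → c

No remaining common prefixes — done.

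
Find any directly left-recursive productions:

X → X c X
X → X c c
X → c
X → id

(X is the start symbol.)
Yes, X is left-recursive

Direct left recursion occurs when N → N α for some non-terminal N (the right-hand side begins with the left-hand side itself).

X → X c X: LEFT RECURSIVE (starts with X)
X → X c c: LEFT RECURSIVE (starts with X)
X → c: starts with c
X → id: starts with id

The grammar has direct left recursion on: X.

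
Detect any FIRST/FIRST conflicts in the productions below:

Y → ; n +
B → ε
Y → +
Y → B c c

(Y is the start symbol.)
No FIRST/FIRST conflicts.

FIRST sets of the non-terminals at (or reachable through a nullable prefix from) the front of some alternative:
  FIRST(B) = { ε }

Productions for Y:
  Y → ; n +: FIRST = { ';' }
  Y → +: FIRST = { '+' }
  Y → B c c: FIRST = { 'c' }
B has only one production, so no FIRST/FIRST conflict is possible there.

All alternatives of each non-terminal have pairwise disjoint FIRST sets.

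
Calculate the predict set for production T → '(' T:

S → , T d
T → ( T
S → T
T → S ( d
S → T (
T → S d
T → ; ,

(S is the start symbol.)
PREDICT(T → '(' T) = (FIRST(RHS) \ {ε}) ∪ (FOLLOW(T) if ε ∈ FIRST(RHS), i.e. RHS ⇒* ε)
FIRST('(' T) = { '(' }
ε ∉ FIRST('(' T), so FOLLOW(T) is not added.
PREDICT(T → '(' T) = { '(' }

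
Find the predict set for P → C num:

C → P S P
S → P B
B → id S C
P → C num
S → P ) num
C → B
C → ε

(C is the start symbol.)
PREDICT(P → C num) = (FIRST(RHS) \ {ε}) ∪ (FOLLOW(P) if ε ∈ FIRST(RHS), i.e. RHS ⇒* ε)
FIRST(C) = { 'id', 'num', ε }
FIRST(C num) = { 'id', 'num' }
ε ∉ FIRST(C num), so FOLLOW(P) is not added.
PREDICT(P → C num) = { 'id', 'num' }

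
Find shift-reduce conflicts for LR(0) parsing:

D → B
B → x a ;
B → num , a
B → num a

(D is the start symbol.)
A shift-reduce conflict occurs when an LR(0) state has both:
  - a complete (reduce) item [A → α .] (dot at the end), and
  - a shift item [B → β . c γ] (dot before a terminal).

Augment with D' → D and build the canonical LR(0) collection (I0 = CLOSURE({[D' → . D]}), then GOTO on every symbol after a dot until no new states appear). It has 10 states:
  I0: { [B → . num , a], [B → . num a], [B → . x a ;], [D → . B], [D' → . D] }  — shift
  I1: { [D → B .] }  — reduce
  I2: { [D' → D .] }  — accept
  I3: { [B → num . , a], [B → num . a] }  — shift
  I4: { [B → x . a ;] }  — shift
  I5: { [B → x a . ;] }  — shift
  I6: { [B → x a ; .] }  — reduce
  I7: { [B → num , . a] }  — shift
  I8: { [B → num a .] }  — reduce
  I9: { [B → num , a .] }  — reduce

No state contains both a complete item and a shift item.

Answer: No shift-reduce conflicts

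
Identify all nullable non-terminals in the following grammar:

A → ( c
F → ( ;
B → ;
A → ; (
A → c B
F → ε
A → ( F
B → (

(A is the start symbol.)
ε-productions: F → ε
So F is immediately nullable.
No further non-terminal can be added: every production for the remaining non-terminals contains a terminal or a non-nullable non-terminal.
Nullable = { 'F' }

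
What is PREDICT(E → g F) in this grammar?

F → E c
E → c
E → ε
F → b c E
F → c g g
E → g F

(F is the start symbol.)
PREDICT(E → g F) = (FIRST(RHS) \ {ε}) ∪ (FOLLOW(E) if ε ∈ FIRST(RHS), i.e. RHS ⇒* ε)
FIRST(g F) = { 'g' }
ε ∉ FIRST(g F), so FOLLOW(E) is not added.
PREDICT(E → g F) = { 'g' }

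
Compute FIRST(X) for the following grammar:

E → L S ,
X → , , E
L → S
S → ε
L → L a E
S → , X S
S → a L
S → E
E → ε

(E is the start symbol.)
From X → , , E:
  - ',' is a terminal: add ',' and stop

Collecting: FIRST(X) = { ',' }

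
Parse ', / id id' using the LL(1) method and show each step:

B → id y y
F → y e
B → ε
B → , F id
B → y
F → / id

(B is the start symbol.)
LL(1) parsing maintains a stack (initially the start symbol over $) and the input. At each step: if the stack top is a terminal, match it against the current input token; if it is a non-terminal N, replace it with the RHS of M[N, lookahead] (the unique production whose predict set contains the lookahead).

Stack is shown with the top on the left.

Stack      Input        Action
------------------------------
B $        , / id id $  output B → , F id
, F id $   , / id id $  match ','
F id $     / id id $    output F → / id
/ id id $  / id id $    match '/'
id id $    id id $      match 'id'
id $       id $         match 'id'
$          $            accept

The string is accepted.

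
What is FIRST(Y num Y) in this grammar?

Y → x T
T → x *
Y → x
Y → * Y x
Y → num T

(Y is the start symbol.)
{ '*', 'num', 'x' }

FIRST sets of the non-terminals involved (from the grammar, by fixed-point iteration):
  FIRST(Y) = { '*', 'num', 'x' }

To compute FIRST(Y num Y), process the symbols left to right:
Symbol Y is a non-terminal. Add FIRST(Y) \ {ε} = { '*', 'num', 'x' }
Y is not nullable (ε ∉ FIRST(Y)), so stop here.
FIRST(Y num Y) = { '*', 'num', 'x' }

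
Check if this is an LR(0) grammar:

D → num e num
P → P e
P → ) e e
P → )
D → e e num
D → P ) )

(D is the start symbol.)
A grammar is LR(0) if no state in the canonical LR(0) collection has:
  - both a shift item (dot before a terminal) and a complete item (shift-reduce conflict), or
  - two or more complete items (reduce-reduce conflict; the accept item [D' → D .] counts as a complete item here).

Augment with D' → D and build the canonical LR(0) collection (I0 = CLOSURE({[D' → . D]}), then GOTO on every symbol after a dot until no new states appear). It has 15 states:
  I0: { [D → . P ) )], [D → . e e num], [D → . num e num], [D' → . D], [P → . ) e e], [P → . )], [P → . P e] }  — shift
  I1: { [P → ) . e e], [P → ) .] }  — shift, reduce
  I2: { [D' → D .] }  — accept
  I3: { [D → P . ) )], [P → P . e] }  — shift
  I4: { [D → e . e num] }  — shift
  I5: { [D → num . e num] }  — shift
  I6: { [D → num e . num] }  — shift
  I7: { [D → num e num .] }  — reduce
  I8: { [D → e e . num] }  — shift
  I9: { [D → e e num .] }  — reduce
  I10: { [D → P ) . )] }  — shift
  I11: { [P → P e .] }  — reduce
  I12: { [D → P ) ) .] }  — reduce
  I13: { [P → ) e . e] }  — shift
  I14: { [P → ) e e .] }  — reduce

Conflict in state I1:
  Shift-reduce conflict between [P → ) .] and [P → ) . e e]
So the grammar is NOT LR(0).

Answer: No. Shift-reduce conflict between [P → ) .] and [P → ) . e e]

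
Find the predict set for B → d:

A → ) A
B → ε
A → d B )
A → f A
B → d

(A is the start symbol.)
PREDICT(B → d) = (FIRST(RHS) \ {ε}) ∪ (FOLLOW(B) if ε ∈ FIRST(RHS), i.e. RHS ⇒* ε)
FIRST(d) = { 'd' }
ε ∉ FIRST(d), so FOLLOW(B) is not added.
PREDICT(B → d) = { 'd' }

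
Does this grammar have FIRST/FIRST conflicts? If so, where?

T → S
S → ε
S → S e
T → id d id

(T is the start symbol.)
No FIRST/FIRST conflicts.

A FIRST/FIRST conflict occurs when two productions N → α and N → β for the same non-terminal have FIRST(α) ∩ FIRST(β) ≠ ∅ (with ε ∈ FIRST of a nullable right-hand side, so two nullable alternatives also conflict).

FIRST sets of the non-terminals at (or reachable through a nullable prefix from) the front of some alternative:
  FIRST(S) = { 'e', ε }

Productions for T:
  T → S: FIRST = { 'e', ε }
  T → id d id: FIRST = { 'id' }
Productions for S:
  S → ε: FIRST = { ε }
  S → S e: FIRST = { 'e' }

All alternatives of each non-terminal have pairwise disjoint FIRST sets.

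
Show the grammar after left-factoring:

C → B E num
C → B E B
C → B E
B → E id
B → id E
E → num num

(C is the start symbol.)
C → B E C'
C' → num
C' → B
C' → ε
B → E id
B → id E
E → num num

Left-factoring transforms A → αβ₁ | αβ₂ into A → αA' and A' → β₁ | β₂
(α is the longest common prefix among the alternatives). Repeat until
no nonterminal has two alternatives with a common prefix.

Round 1: C has alternatives sharing prefix 'B E'. Introduce C': C → B E C'
  Add: C' → num
  Add: C' → B
  Add: C' → ε

No remaining common prefixes — done.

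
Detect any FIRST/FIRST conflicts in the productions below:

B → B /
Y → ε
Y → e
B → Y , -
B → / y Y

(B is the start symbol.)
FIRST sets of the non-terminals at (or reachable through a nullable prefix from) the front of some alternative:
  FIRST(B) = { ',', '/', 'e' }
  FIRST(Y) = { 'e', ε }

Productions for B:
  B → B /: FIRST = { ',', '/', 'e' }
  B → Y , -: FIRST = { ',', 'e' }
  B → / y Y: FIRST = { '/' }
Productions for Y:
  Y → ε: FIRST = { ε }
  Y → e: FIRST = { 'e' }

Conflict for B: B → B / and B → Y , -
  Overlap: { ',', 'e' }
Conflict for B: B → B / and B → / y Y
  Overlap: { '/' }

Answer: Yes. B → B '/' / B → Y ',' '-' on { ',', 'e' }; B → B '/' / B → '/' y Y on { '/' }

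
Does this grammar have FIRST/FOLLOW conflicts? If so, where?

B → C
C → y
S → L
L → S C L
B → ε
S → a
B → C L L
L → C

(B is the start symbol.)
No FIRST/FOLLOW conflicts.

Nullable non-terminals: B.
FIRST sets used below: FIRST(C) = { 'y' }

B: nullable alternative(s) B → ε; FOLLOW(B) = { $ }
  B → C: FIRST \ {ε} = { 'y' } — disjoint from FOLLOW(B)
  B → ε: FIRST \ {ε} = { } — this is the only nullable alternative, skip
  B → C L L: FIRST \ {ε} = { 'y' } — disjoint from FOLLOW(B)

C, L, S have no nullable alternative, so no FIRST/FOLLOW check is needed there.

No FIRST/FOLLOW conflicts found.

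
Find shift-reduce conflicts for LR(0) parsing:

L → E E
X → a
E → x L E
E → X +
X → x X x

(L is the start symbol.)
Augment with L' → L and build the canonical LR(0) collection (I0 = CLOSURE({[L' → . L]}), then GOTO on every symbol after a dot until no new states appear). It has 12 states:
  I0: { [E → . X +], [E → . x L E], [L → . E E], [L' → . L], [X → . a], [X → . x X x] }  — shift
  I1: { [E → . X +], [E → . x L E], [L → E . E], [X → . a], [X → . x X x] }  — shift
  I2: { [L' → L .] }  — accept
  I3: { [E → X . +] }  — shift
  I4: { [X → a .] }  — reduce
  I5: { [E → . X +], [E → . x L E], [E → x . L E], [L → . E E], [X → . a], [X → . x X x], [X → x . X x] }  — shift
  I6: { [E → . X +], [E → . x L E], [E → x L . E], [X → . a], [X → . x X x] }  — shift
  I7: { [E → X . +], [X → x X . x] }  — shift
  I8: { [E → X + .] }  — reduce
  I9: { [X → x X x .] }  — reduce
  I10: { [E → x L E .] }  — reduce
  I11: { [L → E E .] }  — reduce

No state contains both a complete item and a shift item.

Answer: No shift-reduce conflicts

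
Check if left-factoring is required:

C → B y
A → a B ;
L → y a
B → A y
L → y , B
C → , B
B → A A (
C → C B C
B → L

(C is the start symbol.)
Yes, L has productions with common prefix 'y'; B has productions with common prefix 'A'

Left-factoring is needed when two productions for the same non-terminal
share a common prefix on the right-hand side.

Productions for C:
  C → B y
  C → , B
  C → C B C
Productions for L:
  L → y a
  L → y , B
Productions for B:
  B → A y
  B → A A (
  B → L

Found common prefix 'y' in productions for L
Found common prefix 'A' in productions for B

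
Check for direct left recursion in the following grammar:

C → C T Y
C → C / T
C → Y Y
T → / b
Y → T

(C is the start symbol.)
Yes, C is left-recursive

C → C T Y: LEFT RECURSIVE (starts with C)
C → C / T: LEFT RECURSIVE (starts with C)
C → Y Y: starts with Y
T → / b: starts with '/'
Y → T: starts with T

The grammar has direct left recursion on: C.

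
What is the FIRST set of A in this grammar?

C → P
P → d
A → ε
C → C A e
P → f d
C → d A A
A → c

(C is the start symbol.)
From A → ε:
  - ε-production, so ε ∈ FIRST(A)
From A → c:
  - c is a terminal: add 'c' and stop

Collecting: FIRST(A) = { 'c', ε }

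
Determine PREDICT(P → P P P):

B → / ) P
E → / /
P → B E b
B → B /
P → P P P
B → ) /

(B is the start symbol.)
PREDICT(P → P P P) = (FIRST(RHS) \ {ε}) ∪ (FOLLOW(P) if ε ∈ FIRST(RHS), i.e. RHS ⇒* ε)
FIRST(P) = { ')', '/' }
FIRST(P P P) = { ')', '/' }
ε ∉ FIRST(P P P), so FOLLOW(P) is not added.
PREDICT(P → P P P) = { ')', '/' }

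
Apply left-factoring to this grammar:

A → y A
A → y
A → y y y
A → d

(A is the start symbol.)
Left-factoring transforms A → αβ₁ | αβ₂ into A → αA' and A' → β₁ | β₂
(α is the longest common prefix among the alternatives). Repeat until
no nonterminal has two alternatives with a common prefix.

Round 1: A has alternatives sharing prefix 'y'. Introduce A': A → y A'
  Add: A' → A
  Add: A' → ε
  Add: A' → y y

No remaining common prefixes — done.

Resulting grammar:
A → y A'
A' → A
A' → ε
A' → y y
A → d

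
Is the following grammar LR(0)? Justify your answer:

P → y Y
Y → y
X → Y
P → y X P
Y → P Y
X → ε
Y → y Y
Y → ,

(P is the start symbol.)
No. Shift-reduce conflict between [X → .] and [P → . y X P]

Augment with P' → P and build the canonical LR(0) collection (I0 = CLOSURE({[P' → . P]}), then GOTO on every symbol after a dot until no new states appear). It has 11 states:
  I0: { [P → . y X P], [P → . y Y], [P' → . P] }  — shift
  I1: { [P' → P .] }  — accept
  I2: { [P → . y X P], [P → . y Y], [P → y . X P], [P → y . Y], [X → . Y], [X → .], [Y → . ,], [Y → . P Y], [Y → . y Y], [Y → . y] }  — shift, reduce
  I3: { [Y → , .] }  — reduce
  I4: { [P → . y X P], [P → . y Y], [Y → . ,], [Y → . P Y], [Y → . y Y], [Y → . y], [Y → P . Y] }  — shift
  I5: { [P → . y X P], [P → . y Y], [P → y X . P] }  — shift
  I6: { [P → y Y .], [X → Y .] }  — 2 reduces
  I7: { [P → . y X P], [P → . y Y], [P → y . X P], [P → y . Y], [X → . Y], [X → .], [Y → . ,], [Y → . P Y], [Y → . y Y], [Y → . y], [Y → y . Y], [Y → y .] }  — shift, 2 reduces
  I8: { [P → y Y .], [X → Y .], [Y → y Y .] }  — 3 reduces
  I9: { [P → y X P .] }  — reduce
  I10: { [Y → P Y .] }  — reduce

Conflict in state I2:
  Shift-reduce conflict between [X → .] and [P → . y X P]
So the grammar is NOT LR(0).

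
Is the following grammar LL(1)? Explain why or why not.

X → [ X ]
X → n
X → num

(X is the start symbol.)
A grammar is LL(1) if for each non-terminal N with multiple productions, the predict sets of those productions are pairwise disjoint, where PREDICT(N → α) = (FIRST(α) \ {ε}) ∪ (FOLLOW(N) if α ⇒* ε).

For X:
  PREDICT(X → '[' X ']') = { '[' }
  PREDICT(X → n) = { 'n' }
  PREDICT(X → num) = { 'num' }

All predict sets are disjoint. The grammar IS LL(1).

Answer: Yes, the grammar is LL(1).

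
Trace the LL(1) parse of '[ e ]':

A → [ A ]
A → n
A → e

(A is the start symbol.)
LL(1) parsing maintains a stack (initially the start symbol over $) and the input. At each step: if the stack top is a terminal, match it against the current input token; if it is a non-terminal N, replace it with the RHS of M[N, lookahead] (the unique production whose predict set contains the lookahead).

Stack is shown with the top on the left.

Stack    Input    Action
------------------------
A $      [ e ] $  output A → [ A ]
[ A ] $  [ e ] $  match '['
A ] $    e ] $    output A → e
e ] $    e ] $    match 'e'
] $      ] $      match ']'
$        $        accept

The string is accepted.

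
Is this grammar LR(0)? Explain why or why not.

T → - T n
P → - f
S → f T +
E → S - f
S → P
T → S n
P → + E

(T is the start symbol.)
No. Shift-reduce conflict between [P → - f .] and [P → . + E]

A grammar is LR(0) if no state in the canonical LR(0) collection has:
  - both a shift item (dot before a terminal) and a complete item (shift-reduce conflict), or
  - two or more complete items (reduce-reduce conflict; the accept item [T' → T .] counts as a complete item here).

Augment with T' → T and build the canonical LR(0) collection (I0 = CLOSURE({[T' → . T]}), then GOTO on every symbol after a dot until no new states appear). It has 19 states:
  I0: { [P → . + E], [P → . - f], [S → . P], [S → . f T +], [T → . - T n], [T → . S n], [T' → . T] }  — shift
  I1: { [E → . S - f], [P → + . E], [P → . + E], [P → . - f], [S → . P], [S → . f T +] }  — shift
  I2: { [P → - . f], [P → . + E], [P → . - f], [S → . P], [S → . f T +], [T → - . T n], [T → . - T n], [T → . S n] }  — shift
  I3: { [S → P .] }  — reduce
  I4: { [T → S . n] }  — shift
  I5: { [T' → T .] }  — accept
  I6: { [P → . + E], [P → . - f], [S → . P], [S → . f T +], [S → f . T +], [T → . - T n], [T → . S n] }  — shift
  I7: { [S → f T . +] }  — shift
  I8: { [S → f T + .] }  — reduce
  I9: { [T → S n .] }  — reduce
  I10: { [T → - T . n] }  — shift
  I11: { [P → - f .], [P → . + E], [P → . - f], [S → . P], [S → . f T +], [S → f . T +], [T → . - T n], [T → . S n] }  — shift, reduce
  I12: { [T → - T n .] }  — reduce
  I13: { [P → - . f] }  — shift
  I14: { [P → + E .] }  — reduce
  I15: { [E → S . - f] }  — shift
  I16: { [E → S - . f] }  — shift
  I17: { [E → S - f .] }  — reduce
  I18: { [P → - f .] }  — reduce

Conflict in state I11:
  Shift-reduce conflict between [P → - f .] and [P → . + E]
So the grammar is NOT LR(0).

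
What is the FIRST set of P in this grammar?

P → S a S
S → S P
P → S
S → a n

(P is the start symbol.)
{ 'a' }

To compute FIRST(P), examine every production with P on the left-hand side, reading each right-hand side left to right until a non-nullable symbol is reached.

FIRST sets of the other non-terminals involved (by the same procedure, iterated to a fixed point):
  FIRST(S) = { 'a' }

From P → S a S:
  - S is a non-terminal: add FIRST(S) \ {ε} = { 'a' }
    S is not nullable, so stop
From P → S:
  - S is a non-terminal: add FIRST(S) \ {ε} = { 'a' }
    S is not nullable, so stop

Collecting: FIRST(P) = { 'a' }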